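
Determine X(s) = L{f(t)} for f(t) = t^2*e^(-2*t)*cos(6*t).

X(s) = 2*(s + 2)*(s^2 + 4*s - 104)/(s^2 + 4*s + 40)^3

L{cos(6t)} = s/(s^2 + 36).
Multiplying by e^(-2t) shifts s → s + 2, so L{e^(-2*t)*cos(6*t)} = (s + 2)/((s + 2)^2 + 36).
Then apply L{t^2·g(t)} = (-1)^2 d^2/ds^2[G(s)] with G(s) = (s + 2)/((s + 2)^2 + 36):
differentiating 2 times and applying the sign gives 2*(s + 2)*(s^2 + 4*s - 104)/(s^2 + 4*s + 40)^3.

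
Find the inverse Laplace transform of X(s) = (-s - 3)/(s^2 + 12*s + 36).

Factor the denominator: s^2 + 12*s + 36 = (s + 6)^2.
Partial fraction decomposition gives [-1/(s + 6)] + [3/(s + 6)^2].
Invert each term: -1/(s + 6) ↔ -e^(-6t); 3/(s + 6)^2 ↔ 3t·e^(-6t).

3*t*exp(-6*t) - exp(-6*t)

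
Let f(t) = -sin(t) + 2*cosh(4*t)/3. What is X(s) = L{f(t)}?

X(s) = 2*s/(3*(s^2 - 16)) - 1/(s^2 + 1)

The transform is linear, so treat each term independently.
(2/3)·[L{cosh(4t)} = s/(s^2 - 16)]; (-1)·[L{sin(t)} = 1/(s^2 + 1)].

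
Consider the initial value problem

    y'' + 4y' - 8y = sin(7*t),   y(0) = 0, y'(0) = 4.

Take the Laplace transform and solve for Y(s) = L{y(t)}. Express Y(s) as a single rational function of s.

Transform both sides with L{·}.
The derivative rules (L{y''} = s^2 Y - s·y(0) - y'(0) and L{y'} = sY - y(0), with y(0) = 0, y'(0) = 4) turn the left side into (s^2 + 4*s - 8)Y - (4).
The right side is L{sin(7*t)} = 7/(s^2 + 49).
So (s^2 + 4*s - 8)Y = 7/(s^2 + 49) + (4).
Isolate Y and clear denominators.

Y(s) = (4*s^2 + 203)/(s^4 + 4*s^3 + 41*s^2 + 196*s - 392)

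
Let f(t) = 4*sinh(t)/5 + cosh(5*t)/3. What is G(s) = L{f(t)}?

Apply the Laplace transform termwise.
(4/5)·[L{sinh(t)} = 1/(s^2 - 1)]; (1/3)·[L{cosh(5t)} = s/(s^2 - 25)].

G(s) = s/(3*(s^2 - 25)) + 4/(5*(s^2 - 1))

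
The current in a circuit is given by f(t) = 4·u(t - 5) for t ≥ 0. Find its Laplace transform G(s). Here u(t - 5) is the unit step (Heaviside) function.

By the second shifting theorem, L{u(t - c)·g(t - c)} = e^(-cs)·H(s) with c = 5 and H(s) = L{g(t)}.
L{4} = 4/s.

G(s) = 4*exp(-5*s)/s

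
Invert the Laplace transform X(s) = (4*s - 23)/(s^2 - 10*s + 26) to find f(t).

Complete the square in the denominator: s^2 - 10*s + 26 = (s - 5)^2 + 1^2.
Split the numerator to match: 4*s - 23 = 4·(s - 5) - 3·1.
Invert each term: 4·(s - 5)/((s - 5)^2 + 1) ↔ 4e^(5t)cos(t); -3·1/((s - 5)^2 + 1) ↔ -3e^(5t)sin(t).

f(t) = -3*exp(5*t)*sin(t) + 4*exp(5*t)*cos(t)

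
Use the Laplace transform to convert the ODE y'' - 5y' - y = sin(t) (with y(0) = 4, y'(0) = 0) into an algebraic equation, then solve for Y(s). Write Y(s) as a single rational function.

Y(s) = (4*s^3 - 20*s^2 + 4*s - 19)/(s^4 - 5*s^3 - 5*s - 1)

Take the Laplace transform of both sides.
Using L{y''} = s^2 Y - s·y(0) - y'(0) and L{y'} = sY - y(0), with y(0) = 4, y'(0) = 0, the left side becomes (s^2 - 5*s - 1)Y - (4*s - 20).
The right side is L{sin(t)} = 1/(s^2 + 1).
So (s^2 - 5*s - 1)Y = 1/(s^2 + 1) + (4*s - 20).
Divide through and combine into a single rational function.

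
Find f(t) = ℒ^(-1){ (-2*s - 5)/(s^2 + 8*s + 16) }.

f(t) = 3*t*exp(-4*t) - 2*exp(-4*t)

Factor the denominator: s^2 + 8*s + 16 = (s + 4)^2.
Partial fraction decomposition gives [-2/(s + 4)] + [3/(s + 4)^2].
Invert each term: -2/(s + 4) ↔ -2e^(-4t); 3/(s + 4)^2 ↔ 3t·e^(-4t).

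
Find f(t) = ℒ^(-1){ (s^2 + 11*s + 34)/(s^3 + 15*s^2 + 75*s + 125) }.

Factor the denominator: s^3 + 15*s^2 + 75*s + 125 = (s + 5)^3.
Partial fraction decomposition gives [1/(s + 5)] + [(s + 5)^(-2)] + [4/(s + 5)^3].
Invert each term: 1/(s + 5) ↔ e^(-5t); 1/(s + 5)^2 ↔ t·e^(-5t); 4/(s + 5)^3 ↔ (2)t^2·e^(-5t).

f(t) = 2*t^2*exp(-5*t) + t*exp(-5*t) + exp(-5*t)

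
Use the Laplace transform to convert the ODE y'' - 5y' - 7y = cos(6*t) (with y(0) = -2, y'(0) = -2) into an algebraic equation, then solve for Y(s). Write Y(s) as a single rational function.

Take the Laplace transform of both sides.
Using L{y''} = s^2 Y - s·y(0) - y'(0) and L{y'} = sY - y(0), with y(0) = -2, y'(0) = -2, the left side becomes (s^2 - 5*s - 7)Y - (-2*s + 8).
The right side is L{cos(6*t)} = s/(s^2 + 36).
So (s^2 - 5*s - 7)Y = s/(s^2 + 36) + (-2*s + 8).
Solve for Y(s) and write it as one ratio of polynomials.

Y(s) = (-2*s^3 + 8*s^2 - 71*s + 288)/(s^4 - 5*s^3 + 29*s^2 - 180*s - 252)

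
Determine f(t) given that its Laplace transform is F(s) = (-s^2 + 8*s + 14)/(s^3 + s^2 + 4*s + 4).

f(t) = 5*sin(2*t) - 2*cos(2*t) + exp(-t)

Factor the denominator: s^3 + s^2 + 4*s + 4 = (s + 1)*(s^2 + 4).
Partial fraction decomposition gives [1/(s + 1)] + [-2*s/(s^2 + 4)] + [10/(s^2 + 4)].
Invert each term: 1/(s + 1) ↔ e^(-t); -2·s/(s^2 + 4) ↔ -2cos(2t); 5·2/(s^2 + 4) ↔ 5sin(2t).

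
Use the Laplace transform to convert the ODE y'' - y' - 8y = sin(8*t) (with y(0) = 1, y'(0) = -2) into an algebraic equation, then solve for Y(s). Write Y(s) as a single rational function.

Apply the Laplace transform to the equation.
With L{y''} = s^2 Y - s·y(0) - y'(0) and L{y'} = sY - y(0), with y(0) = 1, y'(0) = -2: the LHS transforms to (s^2 - s - 8)Y - (s - 3).
The right side is L{sin(8*t)} = 8/(s^2 + 64).
So (s^2 - s - 8)Y = 8/(s^2 + 64) + (s - 3).
Solve for Y(s) and write it as one ratio of polynomials.

Y(s) = (s^3 - 3*s^2 + 64*s - 184)/(s^4 - s^3 + 56*s^2 - 64*s - 512)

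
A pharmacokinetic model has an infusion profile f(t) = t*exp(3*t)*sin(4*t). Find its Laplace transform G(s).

L{sin(4t)} = 4/(s^2 + 16).
Multiplying by e^(3t) shifts s → s - 3, so L{exp(3*t)*sin(4*t)} = 4/((s - 3)^2 + 16).
Then apply L{t·g(t)} = -d/ds[H(s)] with H(s) = 4/((s - 3)^2 + 16):
differentiating 1 time and applying the sign gives 8*(s - 3)/(s^2 - 6*s + 25)^2.

G(s) = 8*(s - 3)/(s^2 - 6*s + 25)^2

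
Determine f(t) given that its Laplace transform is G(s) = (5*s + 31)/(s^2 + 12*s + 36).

Factor the denominator: s^2 + 12*s + 36 = (s + 6)^2.
Partial fraction decomposition gives [5/(s + 6)] + [(s + 6)^(-2)].
Invert each term: 5/(s + 6) ↔ 5e^(-6t); 1/(s + 6)^2 ↔ t·e^(-6t).

f(t) = t*exp(-6*t) + 5*exp(-6*t)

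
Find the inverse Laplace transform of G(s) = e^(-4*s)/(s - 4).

The factor e^(-4s) signals a time shift by c = 4 (second shifting theorem).
L{e^(4t)} = 1/(s - 4), so L^-1{1/(s - 4)} = e^(4*t).
Hence the inverse is u(t - 4) times that function evaluated at t - 4.

Heaviside(t - 4)*(exp(4*t - 16))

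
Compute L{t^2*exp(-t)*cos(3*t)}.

2*(s + 1)*(s^2 + 2*s - 26)/(s^2 + 2*s + 10)^3

L{cos(3t)} = s/(s^2 + 9).
Multiplying by e^(-t) shifts s → s + 1, so L{exp(-t)*cos(3*t)} = (s + 1)/((s + 1)^2 + 9).
Then apply L{t^2·g(t)} = (-1)^2 d^2/ds^2[G(s)] with G(s) = (s + 1)/((s + 1)^2 + 9):
differentiating 2 times and applying the sign gives 2*(s + 1)*(s^2 + 2*s - 26)/(s^2 + 2*s + 10)^3.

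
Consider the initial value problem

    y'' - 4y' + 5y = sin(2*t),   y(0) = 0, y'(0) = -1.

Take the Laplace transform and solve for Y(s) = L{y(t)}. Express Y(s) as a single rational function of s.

Transform both sides with L{·}.
The derivative rules (L{y''} = s^2 Y - s·y(0) - y'(0) and L{y'} = sY - y(0), with y(0) = 0, y'(0) = -1) turn the left side into (s^2 - 4*s + 5)Y - (-1).
The right side is L{sin(2*t)} = 2/(s^2 + 4).
So (s^2 - 4*s + 5)Y = 2/(s^2 + 4) + (-1).
Solve for Y(s) and write it as one ratio of polynomials.

Y(s) = (-s^2 - 2)/(s^4 - 4*s^3 + 9*s^2 - 16*s + 20)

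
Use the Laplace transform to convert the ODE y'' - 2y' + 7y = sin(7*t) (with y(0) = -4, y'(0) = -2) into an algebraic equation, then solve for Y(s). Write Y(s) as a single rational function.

Laplace-transform each side.
With L{y''} = s^2 Y - s·y(0) - y'(0) and L{y'} = sY - y(0), with y(0) = -4, y'(0) = -2: the LHS transforms to (s^2 - 2*s + 7)Y - (-4*s + 6).
The right side is L{sin(7*t)} = 7/(s^2 + 49).
So (s^2 - 2*s + 7)Y = 7/(s^2 + 49) + (-4*s + 6).
Solve for Y(s) and write it as one ratio of polynomials.

Y(s) = (-4*s^3 + 6*s^2 - 196*s + 301)/(s^4 - 2*s^3 + 56*s^2 - 98*s + 343)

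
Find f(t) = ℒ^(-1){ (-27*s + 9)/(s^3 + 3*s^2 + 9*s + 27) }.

Factor the denominator: s^3 + 3*s^2 + 9*s + 27 = (s + 3)*(s^2 + 9).
Partial fraction decomposition gives [5/(s + 3)] + [-5*s/(s^2 + 9)] + [-12/(s^2 + 9)].
Invert each term: 5/(s + 3) ↔ 5e^(-3t); -5·s/(s^2 + 9) ↔ -5cos(3t); -4·3/(s^2 + 9) ↔ -4sin(3t).

f(t) = -4*sin(3*t) - 5*cos(3*t) + 5*exp(-3*t)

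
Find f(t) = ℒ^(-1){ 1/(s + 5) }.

Since L{e^(-5t)} = 1/(s + 5), the inverse is e^(-5*t).

f(t) = exp(-5*t)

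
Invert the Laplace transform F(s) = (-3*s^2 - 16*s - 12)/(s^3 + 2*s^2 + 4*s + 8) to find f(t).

Factor the denominator: s^3 + 2*s^2 + 4*s + 8 = (s + 2)*(s^2 + 4).
Partial fraction decomposition gives [1/(s + 2)] + [-4*s/(s^2 + 4)] + [-8/(s^2 + 4)].
Invert each term: 1/(s + 2) ↔ e^(-2t); -4·s/(s^2 + 4) ↔ -4cos(2t); -4·2/(s^2 + 4) ↔ -4sin(2t).

f(t) = -4*sin(2*t) - 4*cos(2*t) + exp(-2*t)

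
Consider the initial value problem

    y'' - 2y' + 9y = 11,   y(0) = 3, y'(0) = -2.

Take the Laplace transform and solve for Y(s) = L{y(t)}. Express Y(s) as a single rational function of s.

Laplace-transform each side.
Using L{y''} = s^2 Y - s·y(0) - y'(0) and L{y'} = sY - y(0), with y(0) = 3, y'(0) = -2, the left side becomes (s^2 - 2*s + 9)Y - (3*s - 8).
The right side is L{11} = 11/s.
So (s^2 - 2*s + 9)Y = 11/s + (3*s - 8).
Divide through and combine into a single rational function.

Y(s) = (3*s^2 - 8*s + 11)/(s^3 - 2*s^2 + 9*s)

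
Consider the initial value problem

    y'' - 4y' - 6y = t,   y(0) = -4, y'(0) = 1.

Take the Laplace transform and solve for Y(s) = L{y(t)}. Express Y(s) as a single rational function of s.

Laplace-transform each side.
With L{y''} = s^2 Y - s·y(0) - y'(0) and L{y'} = sY - y(0), with y(0) = -4, y'(0) = 1: the LHS transforms to (s^2 - 4*s - 6)Y - (-4*s + 17).
The right side is L{t} = s^(-2).
So (s^2 - 4*s - 6)Y = s^(-2) + (-4*s + 17).
Divide through and combine into a single rational function.

Y(s) = (-4*s^3 + 17*s^2 + 1)/(s^4 - 4*s^3 - 6*s^2)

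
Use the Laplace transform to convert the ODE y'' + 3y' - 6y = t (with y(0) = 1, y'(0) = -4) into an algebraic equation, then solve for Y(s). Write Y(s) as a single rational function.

Y(s) = (s^3 - s^2 + 1)/(s^4 + 3*s^3 - 6*s^2)

Laplace-transform each side.
Using L{y''} = s^2 Y - s·y(0) - y'(0) and L{y'} = sY - y(0), with y(0) = 1, y'(0) = -4, the left side becomes (s^2 + 3*s - 6)Y - (s - 1).
The right side is L{t} = s^(-2).
So (s^2 + 3*s - 6)Y = s^(-2) + (s - 1).
Solve for Y(s) and write it as one ratio of polynomials.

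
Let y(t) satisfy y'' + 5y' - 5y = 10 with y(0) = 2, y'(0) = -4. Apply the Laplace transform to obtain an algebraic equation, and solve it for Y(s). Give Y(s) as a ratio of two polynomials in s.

Y(s) = (2*s^2 + 6*s + 10)/(s^3 + 5*s^2 - 5*s)

Apply the Laplace transform to the equation.
With L{y''} = s^2 Y - s·y(0) - y'(0) and L{y'} = sY - y(0), with y(0) = 2, y'(0) = -4: the LHS transforms to (s^2 + 5*s - 5)Y - (2*s + 6).
The right side is L{10} = 10/s.
So (s^2 + 5*s - 5)Y = 10/s + (2*s + 6).
Divide through and combine into a single rational function.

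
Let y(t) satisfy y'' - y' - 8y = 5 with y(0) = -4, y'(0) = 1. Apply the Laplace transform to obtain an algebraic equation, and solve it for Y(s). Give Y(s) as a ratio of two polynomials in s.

Y(s) = (-4*s^2 + 5*s + 5)/(s^3 - s^2 - 8*s)

Transform both sides with L{·}.
The derivative rules (L{y''} = s^2 Y - s·y(0) - y'(0) and L{y'} = sY - y(0), with y(0) = -4, y'(0) = 1) turn the left side into (s^2 - s - 8)Y - (-4*s + 5).
The right side is L{5} = 5/s.
So (s^2 - s - 8)Y = 5/s + (-4*s + 5).
Solve for Y(s) and write it as one ratio of polynomials.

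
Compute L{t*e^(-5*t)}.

L{e^(-5t)} = 1/(s + 5).
Then apply L{t·g(t)} = -d/ds[G(s)] with G(s) = 1/(s + 5):
differentiating 1 time and applying the sign gives (s + 5)^(-2).

(s + 5)^(-2)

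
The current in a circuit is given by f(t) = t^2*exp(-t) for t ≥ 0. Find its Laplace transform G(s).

L{e^(-t)} = 1/(s + 1).
Then apply L{t^2·g(t)} = (-1)^2 d^2/ds^2[H(s)] with H(s) = 1/(s + 1):
differentiating 2 times and applying the sign gives 2/(s + 1)^3.

G(s) = 2/(s + 1)^3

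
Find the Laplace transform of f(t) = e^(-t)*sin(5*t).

5/((s + 1)^2 + 25)

L{sin(5t)} = 5/(s^2 + 25).
By the first shifting theorem, multiplying by e^(-t) replaces s with s + 1.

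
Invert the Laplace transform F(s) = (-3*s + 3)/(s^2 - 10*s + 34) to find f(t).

Complete the square in the denominator: s^2 - 10*s + 34 = (s - 5)^2 + 3^2.
Split the numerator to match: -3*s + 3 = -3·(s - 5) - 4·3.
Invert each term: -3·(s - 5)/((s - 5)^2 + 9) ↔ -3e^(5t)cos(3t); -4·3/((s - 5)^2 + 9) ↔ -4e^(5t)sin(3t).

f(t) = -4*exp(5*t)*sin(3*t) - 3*exp(5*t)*cos(3*t)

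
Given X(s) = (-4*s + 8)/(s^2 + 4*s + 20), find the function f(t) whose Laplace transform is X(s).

Complete the square in the denominator: s^2 + 4*s + 20 = (s + 2)^2 + 4^2.
Split the numerator to match: -4*s + 8 = -4·(s + 2) + 4·4.
Invert each term: -4·(s + 2)/((s + 2)^2 + 16) ↔ -4e^(-2t)cos(4t); 4·4/((s + 2)^2 + 16) ↔ 4e^(-2t)sin(4t).

f(t) = 4*exp(-2*t)*sin(4*t) - 4*exp(-2*t)*cos(4*t)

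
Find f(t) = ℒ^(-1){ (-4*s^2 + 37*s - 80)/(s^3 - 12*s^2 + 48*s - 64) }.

Factor the denominator: s^3 - 12*s^2 + 48*s - 64 = (s - 4)^3.
Partial fraction decomposition gives [-4/(s - 4)] + [5/(s - 4)^2] + [4/(s - 4)^3].
Invert each term: -4/(s - 4) ↔ -4e^(4t); 5/(s - 4)^2 ↔ 5t·e^(4t); 4/(s - 4)^3 ↔ (2)t^2·e^(4t).

f(t) = 2*t^2*exp(4*t) + 5*t*exp(4*t) - 4*exp(4*t)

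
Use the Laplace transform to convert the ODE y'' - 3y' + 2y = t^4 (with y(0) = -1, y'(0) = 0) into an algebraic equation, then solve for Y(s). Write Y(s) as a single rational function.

Take the Laplace transform of both sides.
The derivative rules (L{y''} = s^2 Y - s·y(0) - y'(0) and L{y'} = sY - y(0), with y(0) = -1, y'(0) = 0) turn the left side into (s^2 - 3*s + 2)Y - (-s + 3).
The right side is L{t^4} = 24/s^5.
So (s^2 - 3*s + 2)Y = 24/s^5 + (-s + 3).
Isolate Y and clear denominators.

Y(s) = (-s^6 + 3*s^5 + 24)/(s^7 - 3*s^6 + 2*s^5)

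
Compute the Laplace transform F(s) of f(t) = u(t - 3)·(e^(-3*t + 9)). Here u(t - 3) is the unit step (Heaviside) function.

F(s) = exp(-3*s)/(s + 3)

By the second shifting theorem, L{u(t - c)·g(t - c)} = e^(-cs)·G(s) with c = 3 and G(s) = L{g(t)}.
L{e^(-3t)} = 1/(s + 3).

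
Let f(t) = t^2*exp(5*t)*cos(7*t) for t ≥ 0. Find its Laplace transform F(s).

L{cos(7t)} = s/(s^2 + 49).
Multiplying by e^(5t) shifts s → s - 5, so L{exp(5*t)*cos(7*t)} = (s - 5)/((s - 5)^2 + 49).
Then apply L{t^2·g(t)} = (-1)^2 d^2/ds^2[G(s)] with G(s) = (s - 5)/((s - 5)^2 + 49):
differentiating 2 times and applying the sign gives 2*(s - 5)*(s^2 - 10*s - 122)/(s^2 - 10*s + 74)^3.

F(s) = 2*(s - 5)*(s^2 - 10*s - 122)/(s^2 - 10*s + 74)^3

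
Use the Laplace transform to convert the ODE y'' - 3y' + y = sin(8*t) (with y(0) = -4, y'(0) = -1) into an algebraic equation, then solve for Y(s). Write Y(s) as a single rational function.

Y(s) = (-4*s^3 + 11*s^2 - 256*s + 712)/(s^4 - 3*s^3 + 65*s^2 - 192*s + 64)

Take the Laplace transform of both sides.
The derivative rules (L{y''} = s^2 Y - s·y(0) - y'(0) and L{y'} = sY - y(0), with y(0) = -4, y'(0) = -1) turn the left side into (s^2 - 3*s + 1)Y - (-4*s + 11).
The right side is L{sin(8*t)} = 8/(s^2 + 64).
So (s^2 - 3*s + 1)Y = 8/(s^2 + 64) + (-4*s + 11).
Divide through and combine into a single rational function.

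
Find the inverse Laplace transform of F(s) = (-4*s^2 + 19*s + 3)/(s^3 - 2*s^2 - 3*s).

2*exp(3*t) - 1 - 5*exp(-t)

Factor the denominator: s^3 - 2*s^2 - 3*s = s*(s - 3)*(s + 1).
Partial fraction decomposition gives [-1/s] + [-5/(s + 1)] + [2/(s - 3)].
Invert each term: -1/(s - 0) ↔ -e^(0t); -5/(s + 1) ↔ -5e^(-t); 2/(s - 3) ↔ 2e^(3t).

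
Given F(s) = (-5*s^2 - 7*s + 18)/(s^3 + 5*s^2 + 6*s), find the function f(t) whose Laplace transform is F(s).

f(t) = 3 - 6*exp(-2*t) - 2*exp(-3*t)

Factor the denominator: s^3 + 5*s^2 + 6*s = s*(s + 2)*(s + 3).
Partial fraction decomposition gives [-2/(s + 3)] + [-6/(s + 2)] + [3/s].
Invert each term: -2/(s + 3) ↔ -2e^(-3t); -6/(s + 2) ↔ -6e^(-2t); 3/(s - 0) ↔ 3e^(0t).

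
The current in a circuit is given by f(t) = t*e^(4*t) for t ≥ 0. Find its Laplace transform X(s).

L{e^(4t)} = 1/(s - 4).
Then apply L{t·g(t)} = -d/ds[G(s)] with G(s) = 1/(s - 4):
differentiating 1 time and applying the sign gives (s - 4)^(-2).

X(s) = (s - 4)^(-2)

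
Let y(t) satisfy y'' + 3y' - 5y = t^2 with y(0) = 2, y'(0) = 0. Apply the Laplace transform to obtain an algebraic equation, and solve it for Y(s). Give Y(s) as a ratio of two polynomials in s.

Apply the Laplace transform to the equation.
The derivative rules (L{y''} = s^2 Y - s·y(0) - y'(0) and L{y'} = sY - y(0), with y(0) = 2, y'(0) = 0) turn the left side into (s^2 + 3*s - 5)Y - (2*s + 6).
The right side is L{t^2} = 2/s^3.
So (s^2 + 3*s - 5)Y = 2/s^3 + (2*s + 6).
Solve for Y(s) and write it as one ratio of polynomials.

Y(s) = (2*s^4 + 6*s^3 + 2)/(s^5 + 3*s^4 - 5*s^3)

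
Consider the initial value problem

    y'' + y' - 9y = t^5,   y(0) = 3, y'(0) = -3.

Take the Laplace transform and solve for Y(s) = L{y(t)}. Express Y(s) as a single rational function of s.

Y(s) = (3*s^7 + 120)/(s^8 + s^7 - 9*s^6)

Transform both sides with L{·}.
With L{y''} = s^2 Y - s·y(0) - y'(0) and L{y'} = sY - y(0), with y(0) = 3, y'(0) = -3: the LHS transforms to (s^2 + s - 9)Y - (3*s).
The right side is L{t^5} = 120/s^6.
So (s^2 + s - 9)Y = 120/s^6 + (3*s).
Solve for Y(s) and write it as one ratio of polynomials.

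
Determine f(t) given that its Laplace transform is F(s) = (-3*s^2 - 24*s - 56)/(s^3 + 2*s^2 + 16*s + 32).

f(t) = -5*sin(4*t) - 2*cos(4*t) - exp(-2*t)

Factor the denominator: s^3 + 2*s^2 + 16*s + 32 = (s + 2)*(s^2 + 16).
Partial fraction decomposition gives [-1/(s + 2)] + [-2*s/(s^2 + 16)] + [-20/(s^2 + 16)].
Invert each term: -1/(s + 2) ↔ -e^(-2t); -2·s/(s^2 + 16) ↔ -2cos(4t); -5·4/(s^2 + 16) ↔ -5sin(4t).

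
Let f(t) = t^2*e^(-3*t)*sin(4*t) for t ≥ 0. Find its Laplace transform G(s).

G(s) = 8*(3*s^2 + 18*s + 11)/(s^2 + 6*s + 25)^3

L{sin(4t)} = 4/(s^2 + 16).
Multiplying by e^(-3t) shifts s → s + 3, so L{e^(-3*t)*sin(4*t)} = 4/((s + 3)^2 + 16).
Then apply L{t^2·g(t)} = (-1)^2 d^2/ds^2[H(s)] with H(s) = 4/((s + 3)^2 + 16):
differentiating 2 times and applying the sign gives 8*(3*s^2 + 18*s + 11)/(s^2 + 6*s + 25)^3.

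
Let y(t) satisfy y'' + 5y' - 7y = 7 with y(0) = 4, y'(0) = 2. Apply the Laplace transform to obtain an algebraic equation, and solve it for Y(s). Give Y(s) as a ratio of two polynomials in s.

Transform both sides with L{·}.
The derivative rules (L{y''} = s^2 Y - s·y(0) - y'(0) and L{y'} = sY - y(0), with y(0) = 4, y'(0) = 2) turn the left side into (s^2 + 5*s - 7)Y - (4*s + 22).
The right side is L{7} = 7/s.
So (s^2 + 5*s - 7)Y = 7/s + (4*s + 22).
Solve for Y(s) and write it as one ratio of polynomials.

Y(s) = (4*s^2 + 22*s + 7)/(s^3 + 5*s^2 - 7*s)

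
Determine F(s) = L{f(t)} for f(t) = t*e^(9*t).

F(s) = (s - 9)^(-2)

L{e^(9t)} = 1/(s - 9).
Then apply L{t·g(t)} = -d/ds[G(s)] with G(s) = 1/(s - 9):
differentiating 1 time and applying the sign gives (s - 9)^(-2).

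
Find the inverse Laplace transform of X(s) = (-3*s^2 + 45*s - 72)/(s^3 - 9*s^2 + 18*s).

Factor the denominator: s^3 - 9*s^2 + 18*s = s*(s - 6)*(s - 3).
Partial fraction decomposition gives [-4/(s - 3)] + [5/(s - 6)] + [-4/s].
Invert each term: -4/(s - 3) ↔ -4e^(3t); 5/(s - 6) ↔ 5e^(6t); -4/(s - 0) ↔ -4e^(0t).

5*exp(6*t) - 4*exp(3*t) - 4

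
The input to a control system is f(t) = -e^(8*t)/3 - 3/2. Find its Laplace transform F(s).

F(s) = -1/(3*(s - 8)) - 3/(2*s)

Apply the Laplace transform termwise.
L{-3/2} = (-3/2)/s; (-1/3)·[L{e^(8t)} = 1/(s - 8)].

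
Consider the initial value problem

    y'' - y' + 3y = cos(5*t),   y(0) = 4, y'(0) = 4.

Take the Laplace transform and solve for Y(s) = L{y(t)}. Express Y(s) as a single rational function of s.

Laplace-transform each side.
The derivative rules (L{y''} = s^2 Y - s·y(0) - y'(0) and L{y'} = sY - y(0), with y(0) = 4, y'(0) = 4) turn the left side into (s^2 - s + 3)Y - (4*s).
The right side is L{cos(5*t)} = s/(s^2 + 25).
So (s^2 - s + 3)Y = s/(s^2 + 25) + (4*s).
Solve for Y(s) and write it as one ratio of polynomials.

Y(s) = (4*s^3 + 101*s)/(s^4 - s^3 + 28*s^2 - 25*s + 75)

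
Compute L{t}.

L{t} = 1!/s^2 = 1/s^2.

s^(-2)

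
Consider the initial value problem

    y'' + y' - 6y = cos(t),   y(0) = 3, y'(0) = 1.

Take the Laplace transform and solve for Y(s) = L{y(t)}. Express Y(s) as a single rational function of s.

Y(s) = (3*s^3 + 4*s^2 + 4*s + 4)/(s^4 + s^3 - 5*s^2 + s - 6)

Laplace-transform each side.
The derivative rules (L{y''} = s^2 Y - s·y(0) - y'(0) and L{y'} = sY - y(0), with y(0) = 3, y'(0) = 1) turn the left side into (s^2 + s - 6)Y - (3*s + 4).
The right side is L{cos(t)} = s/(s^2 + 1).
So (s^2 + s - 6)Y = s/(s^2 + 1) + (3*s + 4).
Divide through and combine into a single rational function.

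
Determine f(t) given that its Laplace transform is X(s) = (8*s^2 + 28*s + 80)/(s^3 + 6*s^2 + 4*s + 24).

Factor the denominator: s^3 + 6*s^2 + 4*s + 24 = (s + 6)*(s^2 + 4).
Partial fraction decomposition gives [5/(s + 6)] + [3*s/(s^2 + 4)] + [10/(s^2 + 4)].
Invert each term: 5/(s + 6) ↔ 5e^(-6t); 3·s/(s^2 + 4) ↔ 3cos(2t); 5·2/(s^2 + 4) ↔ 5sin(2t).

f(t) = 5*sin(2*t) + 3*cos(2*t) + 5*exp(-6*t)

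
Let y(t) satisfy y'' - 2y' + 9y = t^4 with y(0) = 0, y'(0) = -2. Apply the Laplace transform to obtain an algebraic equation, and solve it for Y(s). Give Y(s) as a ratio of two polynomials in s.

Y(s) = (-2*s^5 + 24)/(s^7 - 2*s^6 + 9*s^5)

Transform both sides with L{·}.
The derivative rules (L{y''} = s^2 Y - s·y(0) - y'(0) and L{y'} = sY - y(0), with y(0) = 0, y'(0) = -2) turn the left side into (s^2 - 2*s + 9)Y - (-2).
The right side is L{t^4} = 24/s^5.
So (s^2 - 2*s + 9)Y = 24/s^5 + (-2).
Solve for Y(s) and write it as one ratio of polynomials.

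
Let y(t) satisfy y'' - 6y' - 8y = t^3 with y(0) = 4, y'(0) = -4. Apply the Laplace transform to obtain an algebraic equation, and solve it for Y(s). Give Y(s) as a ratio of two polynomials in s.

Y(s) = (4*s^5 - 28*s^4 + 6)/(s^6 - 6*s^5 - 8*s^4)

Transform both sides with L{·}.
With L{y''} = s^2 Y - s·y(0) - y'(0) and L{y'} = sY - y(0), with y(0) = 4, y'(0) = -4: the LHS transforms to (s^2 - 6*s - 8)Y - (4*s - 28).
The right side is L{t^3} = 6/s^4.
So (s^2 - 6*s - 8)Y = 6/s^4 + (4*s - 28).
Isolate Y and clear denominators.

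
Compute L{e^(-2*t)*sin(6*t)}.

L{sin(6t)} = 6/(s^2 + 36).
By the first shifting theorem, multiplying by e^(-2t) replaces s with s + 2.

6/((s + 2)^2 + 36)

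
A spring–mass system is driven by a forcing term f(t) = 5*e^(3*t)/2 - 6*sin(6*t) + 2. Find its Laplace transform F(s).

By linearity of the Laplace transform, transform each term separately.
(5/2)·[L{e^(3t)} = 1/(s - 3)]; (-6)·[L{sin(6t)} = 6/(s^2 + 36)]; L{2} = 2/s.

F(s) = -36/(s^2 + 36) + 5/(2*(s - 3)) + 2/s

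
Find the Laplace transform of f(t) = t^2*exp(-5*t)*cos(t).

2*(s + 5)*(s^2 + 10*s + 22)/(s^2 + 10*s + 26)^3

L{cos(t)} = s/(s^2 + 1).
Multiplying by e^(-5t) shifts s → s + 5, so L{exp(-5*t)*cos(t)} = (s + 5)/((s + 5)^2 + 1).
Then apply L{t^2·g(t)} = (-1)^2 d^2/ds^2[H(s)] with H(s) = (s + 5)/((s + 5)^2 + 1):
differentiating 2 times and applying the sign gives 2*(s + 5)*(s^2 + 10*s + 22)/(s^2 + 10*s + 26)^3.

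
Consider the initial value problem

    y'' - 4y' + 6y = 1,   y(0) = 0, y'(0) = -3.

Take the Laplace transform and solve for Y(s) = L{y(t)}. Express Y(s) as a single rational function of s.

Y(s) = (-3*s + 1)/(s^3 - 4*s^2 + 6*s)

Transform both sides with L{·}.
With L{y''} = s^2 Y - s·y(0) - y'(0) and L{y'} = sY - y(0), with y(0) = 0, y'(0) = -3: the LHS transforms to (s^2 - 4*s + 6)Y - (-3).
The right side is L{1} = 1/s.
So (s^2 - 4*s + 6)Y = 1/s + (-3).
Divide through and combine into a single rational function.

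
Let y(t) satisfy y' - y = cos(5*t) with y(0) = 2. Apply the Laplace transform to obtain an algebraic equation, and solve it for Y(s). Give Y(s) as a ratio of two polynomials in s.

Y(s) = (2*s^2 + s + 50)/(s^3 - s^2 + 25*s - 25)

Take the Laplace transform of both sides.
Using L{y'} = sY - y(0) = sY - 2, the left side becomes (s - 1)Y - (2).
The right side is L{cos(5*t)} = s/(s^2 + 25).
So (s - 1)Y = s/(s^2 + 25) + (2).
Solve for Y(s) and write it as one ratio of polynomials.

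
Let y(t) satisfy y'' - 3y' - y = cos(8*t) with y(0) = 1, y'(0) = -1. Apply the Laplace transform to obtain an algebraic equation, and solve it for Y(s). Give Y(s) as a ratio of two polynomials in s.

Y(s) = (s^3 - 4*s^2 + 65*s - 256)/(s^4 - 3*s^3 + 63*s^2 - 192*s - 64)

Transform both sides with L{·}.
With L{y''} = s^2 Y - s·y(0) - y'(0) and L{y'} = sY - y(0), with y(0) = 1, y'(0) = -1: the LHS transforms to (s^2 - 3*s - 1)Y - (s - 4).
The right side is L{cos(8*t)} = s/(s^2 + 64).
So (s^2 - 3*s - 1)Y = s/(s^2 + 64) + (s - 4).
Isolate Y and clear denominators.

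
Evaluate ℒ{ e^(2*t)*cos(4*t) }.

L{cos(4t)} = s/(s^2 + 16).
By the first shifting theorem, multiplying by e^(2t) replaces s with s - 2.

(s - 2)/((s - 2)^2 + 16)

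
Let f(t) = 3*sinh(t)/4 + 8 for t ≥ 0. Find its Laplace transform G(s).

The transform is linear, so treat each term independently.
(3/4)·[L{sinh(t)} = 1/(s^2 - 1)]; L{8} = 8/s.

G(s) = 3/(4*(s^2 - 1)) + 8/s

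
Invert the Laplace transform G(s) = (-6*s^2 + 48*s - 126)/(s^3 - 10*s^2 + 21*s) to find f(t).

f(t) = -3*exp(7*t) + 3*exp(3*t) - 6

Factor the denominator: s^3 - 10*s^2 + 21*s = s*(s - 7)*(s - 3).
Partial fraction decomposition gives [3/(s - 3)] + [-6/s] + [-3/(s - 7)].
Invert each term: 3/(s - 3) ↔ 3e^(3t); -6/(s - 0) ↔ -6e^(0t); -3/(s - 7) ↔ -3e^(7t).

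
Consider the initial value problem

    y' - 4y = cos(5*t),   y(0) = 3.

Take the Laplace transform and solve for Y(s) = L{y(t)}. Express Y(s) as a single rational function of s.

Apply the Laplace transform to the equation.
The derivative rules (L{y'} = sY - y(0) = sY - 3) turn the left side into (s - 4)Y - (3).
The right side is L{cos(5*t)} = s/(s^2 + 25).
So (s - 4)Y = s/(s^2 + 25) + (3).
Solve for Y(s) and write it as one ratio of polynomials.

Y(s) = (3*s^2 + s + 75)/(s^3 - 4*s^2 + 25*s - 100)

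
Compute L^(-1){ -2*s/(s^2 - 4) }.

-2*cosh(2*t)

Since L{cosh(2t)} = s/(s^2 - 4), the inverse is cosh(2*t), scaled by -2.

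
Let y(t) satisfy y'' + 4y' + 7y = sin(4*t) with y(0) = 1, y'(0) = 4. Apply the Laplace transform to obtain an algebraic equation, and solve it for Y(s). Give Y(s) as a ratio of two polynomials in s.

Transform both sides with L{·}.
With L{y''} = s^2 Y - s·y(0) - y'(0) and L{y'} = sY - y(0), with y(0) = 1, y'(0) = 4: the LHS transforms to (s^2 + 4*s + 7)Y - (s + 8).
The right side is L{sin(4*t)} = 4/(s^2 + 16).
So (s^2 + 4*s + 7)Y = 4/(s^2 + 16) + (s + 8).
Divide through and combine into a single rational function.

Y(s) = (s^3 + 8*s^2 + 16*s + 132)/(s^4 + 4*s^3 + 23*s^2 + 64*s + 112)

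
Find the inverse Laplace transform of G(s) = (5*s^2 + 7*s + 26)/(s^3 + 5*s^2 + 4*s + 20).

sin(2*t) + cos(2*t) + 4*exp(-5*t)

Factor the denominator: s^3 + 5*s^2 + 4*s + 20 = (s + 5)*(s^2 + 4).
Partial fraction decomposition gives [4/(s + 5)] + [s/(s^2 + 4)] + [2/(s^2 + 4)].
Invert each term: 4/(s + 5) ↔ 4e^(-5t); 1·s/(s^2 + 4) ↔ cos(2t); 1·2/(s^2 + 4) ↔ sin(2t).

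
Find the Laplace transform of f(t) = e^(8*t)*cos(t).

L{cos(t)} = s/(s^2 + 1).
By the first shifting theorem, multiplying by e^(8t) replaces s with s - 8.

(s - 8)/((s - 8)^2 + 1)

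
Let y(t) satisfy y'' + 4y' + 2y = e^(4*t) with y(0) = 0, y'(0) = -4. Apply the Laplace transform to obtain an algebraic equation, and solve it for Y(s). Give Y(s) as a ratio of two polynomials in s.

Y(s) = (-4*s + 17)/(s^3 - 14*s - 8)

Transform both sides with L{·}.
The derivative rules (L{y''} = s^2 Y - s·y(0) - y'(0) and L{y'} = sY - y(0), with y(0) = 0, y'(0) = -4) turn the left side into (s^2 + 4*s + 2)Y - (-4).
The right side is L{e^(4*t)} = 1/(s - 4).
So (s^2 + 4*s + 2)Y = 1/(s - 4) + (-4).
Divide through and combine into a single rational function.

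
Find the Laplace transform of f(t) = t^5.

L{t^5} = 5!/s^6 = 120/s^6.

120/s^6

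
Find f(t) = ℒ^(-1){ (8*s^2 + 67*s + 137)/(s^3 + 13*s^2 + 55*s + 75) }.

f(t) = -t*exp(-5*t) + 2*exp(-3*t) + 6*exp(-5*t)

Factor the denominator: s^3 + 13*s^2 + 55*s + 75 = (s + 3)*(s + 5)^2.
Partial fraction decomposition gives [6/(s + 5)] + [-1/(s + 5)^2] + [2/(s + 3)].
Invert each term: 6/(s + 5) ↔ 6e^(-5t); -1/(s + 5)^2 ↔ -t·e^(-5t); 2/(s + 3) ↔ 2e^(-3t).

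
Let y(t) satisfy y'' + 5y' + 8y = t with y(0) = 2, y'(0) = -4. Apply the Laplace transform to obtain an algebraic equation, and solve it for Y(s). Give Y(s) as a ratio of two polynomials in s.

Y(s) = (2*s^3 + 6*s^2 + 1)/(s^4 + 5*s^3 + 8*s^2)

Transform both sides with L{·}.
With L{y''} = s^2 Y - s·y(0) - y'(0) and L{y'} = sY - y(0), with y(0) = 2, y'(0) = -4: the LHS transforms to (s^2 + 5*s + 8)Y - (2*s + 6).
The right side is L{t} = s^(-2).
So (s^2 + 5*s + 8)Y = s^(-2) + (2*s + 6).
Isolate Y and clear denominators.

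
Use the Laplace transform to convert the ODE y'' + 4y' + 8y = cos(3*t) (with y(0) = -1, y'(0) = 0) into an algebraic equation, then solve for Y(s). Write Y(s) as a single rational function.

Y(s) = (-s^3 - 4*s^2 - 8*s - 36)/(s^4 + 4*s^3 + 17*s^2 + 36*s + 72)

Transform both sides with L{·}.
With L{y''} = s^2 Y - s·y(0) - y'(0) and L{y'} = sY - y(0), with y(0) = -1, y'(0) = 0: the LHS transforms to (s^2 + 4*s + 8)Y - (-s - 4).
The right side is L{cos(3*t)} = s/(s^2 + 9).
So (s^2 + 4*s + 8)Y = s/(s^2 + 9) + (-s - 4).
Isolate Y and clear denominators.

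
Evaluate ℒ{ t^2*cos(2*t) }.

L{cos(2t)} = s/(s^2 + 4).
Then apply L{t^2·g(t)} = (-1)^2 d^2/ds^2[G(s)] with G(s) = s/(s^2 + 4):
differentiating 2 times and applying the sign gives 2*s*(s^2 - 12)/(s^2 + 4)^3.

2*s*(s^2 - 12)/(s^2 + 4)^3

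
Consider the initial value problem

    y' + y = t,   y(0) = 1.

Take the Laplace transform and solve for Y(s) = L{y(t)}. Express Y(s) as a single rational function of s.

Laplace-transform each side.
Using L{y'} = sY - y(0) = sY - 1, the left side becomes (s + 1)Y - (1).
The right side is L{t} = s^(-2).
So (s + 1)Y = s^(-2) + (1).
Solve for Y(s) and write it as one ratio of polynomials.

Y(s) = (s^2 + 1)/(s^3 + s^2)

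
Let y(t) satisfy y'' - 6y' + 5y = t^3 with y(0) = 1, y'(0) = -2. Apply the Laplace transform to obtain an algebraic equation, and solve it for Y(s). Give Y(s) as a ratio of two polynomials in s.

Y(s) = (s^5 - 8*s^4 + 6)/(s^6 - 6*s^5 + 5*s^4)

Take the Laplace transform of both sides.
With L{y''} = s^2 Y - s·y(0) - y'(0) and L{y'} = sY - y(0), with y(0) = 1, y'(0) = -2: the LHS transforms to (s^2 - 6*s + 5)Y - (s - 8).
The right side is L{t^3} = 6/s^4.
So (s^2 - 6*s + 5)Y = 6/s^4 + (s - 8).
Isolate Y and clear denominators.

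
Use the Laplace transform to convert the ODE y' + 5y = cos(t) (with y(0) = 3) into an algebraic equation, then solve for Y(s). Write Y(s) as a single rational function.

Laplace-transform each side.
With L{y'} = sY - y(0) = sY - 3: the LHS transforms to (s + 5)Y - (3).
The right side is L{cos(t)} = s/(s^2 + 1).
So (s + 5)Y = s/(s^2 + 1) + (3).
Isolate Y and clear denominators.

Y(s) = (3*s^2 + s + 3)/(s^3 + 5*s^2 + s + 5)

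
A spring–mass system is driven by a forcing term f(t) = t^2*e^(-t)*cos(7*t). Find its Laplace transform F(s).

F(s) = 2*(s + 1)*(s^2 + 2*s - 146)/(s^2 + 2*s + 50)^3

L{cos(7t)} = s/(s^2 + 49).
Multiplying by e^(-t) shifts s → s + 1, so L{e^(-t)*cos(7*t)} = (s + 1)/((s + 1)^2 + 49).
Then apply L{t^2·g(t)} = (-1)^2 d^2/ds^2[G(s)] with G(s) = (s + 1)/((s + 1)^2 + 49):
differentiating 2 times and applying the sign gives 2*(s + 1)*(s^2 + 2*s - 146)/(s^2 + 2*s + 50)^3.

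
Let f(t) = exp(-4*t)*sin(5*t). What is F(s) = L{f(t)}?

L{sin(5t)} = 5/(s^2 + 25).
By the first shifting theorem, multiplying by e^(-4t) replaces s with s + 4.

F(s) = 5/((s + 4)^2 + 25)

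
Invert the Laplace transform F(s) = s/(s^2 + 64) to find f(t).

f(t) = cos(8*t)

Since L{cos(8t)} = s/(s^2 + 64), the inverse is cos(8*t).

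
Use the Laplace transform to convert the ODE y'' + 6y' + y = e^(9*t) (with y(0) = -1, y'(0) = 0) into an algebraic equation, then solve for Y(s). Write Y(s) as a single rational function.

Y(s) = (-s^2 + 3*s + 55)/(s^3 - 3*s^2 - 53*s - 9)

Take the Laplace transform of both sides.
With L{y''} = s^2 Y - s·y(0) - y'(0) and L{y'} = sY - y(0), with y(0) = -1, y'(0) = 0: the LHS transforms to (s^2 + 6*s + 1)Y - (-s - 6).
The right side is L{e^(9*t)} = 1/(s - 9).
So (s^2 + 6*s + 1)Y = 1/(s - 9) + (-s - 6).
Divide through and combine into a single rational function.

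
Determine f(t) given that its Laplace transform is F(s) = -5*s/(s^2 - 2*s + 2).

f(t) = -5*exp(t)*sin(t) - 5*exp(t)*cos(t)

Complete the square in the denominator: s^2 - 2*s + 2 = (s - 1)^2 + 1^2.
Split the numerator to match: -5*s = -5·(s - 1) - 5·1.
Invert each term: -5·(s - 1)/((s - 1)^2 + 1) ↔ -5e^(t)cos(t); -5·1/((s - 1)^2 + 1) ↔ -5e^(t)sin(t).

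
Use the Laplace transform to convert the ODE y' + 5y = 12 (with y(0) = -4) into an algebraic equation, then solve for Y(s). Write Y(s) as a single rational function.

Y(s) = (-4*s + 12)/(s^2 + 5*s)

Laplace-transform each side.
The derivative rules (L{y'} = sY - y(0) = sY - (-4)) turn the left side into (s + 5)Y - (-4).
The right side is L{12} = 12/s.
So (s + 5)Y = 12/s + (-4).
Divide through and combine into a single rational function.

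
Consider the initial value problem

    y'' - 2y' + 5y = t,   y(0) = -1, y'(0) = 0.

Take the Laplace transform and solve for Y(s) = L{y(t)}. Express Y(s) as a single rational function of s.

Y(s) = (-s^3 + 2*s^2 + 1)/(s^4 - 2*s^3 + 5*s^2)

Apply the Laplace transform to the equation.
Using L{y''} = s^2 Y - s·y(0) - y'(0) and L{y'} = sY - y(0), with y(0) = -1, y'(0) = 0, the left side becomes (s^2 - 2*s + 5)Y - (-s + 2).
The right side is L{t} = s^(-2).
So (s^2 - 2*s + 5)Y = s^(-2) + (-s + 2).
Solve for Y(s) and write it as one ratio of polynomials.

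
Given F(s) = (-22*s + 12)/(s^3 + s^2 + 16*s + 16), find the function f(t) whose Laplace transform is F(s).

f(t) = -5*sin(4*t) - 2*cos(4*t) + 2*exp(-t)

Factor the denominator: s^3 + s^2 + 16*s + 16 = (s + 1)*(s^2 + 16).
Partial fraction decomposition gives [2/(s + 1)] + [-2*s/(s^2 + 16)] + [-20/(s^2 + 16)].
Invert each term: 2/(s + 1) ↔ 2e^(-t); -2·s/(s^2 + 16) ↔ -2cos(4t); -5·4/(s^2 + 16) ↔ -5sin(4t).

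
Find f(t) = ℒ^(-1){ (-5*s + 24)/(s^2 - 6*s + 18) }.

Complete the square in the denominator: s^2 - 6*s + 18 = (s - 3)^2 + 3^2.
Split the numerator to match: -5*s + 24 = -5·(s - 3) + 3·3.
Invert each term: -5·(s - 3)/((s - 3)^2 + 9) ↔ -5e^(3t)cos(3t); 3·3/((s - 3)^2 + 9) ↔ 3e^(3t)sin(3t).

f(t) = 3*exp(3*t)*sin(3*t) - 5*exp(3*t)*cos(3*t)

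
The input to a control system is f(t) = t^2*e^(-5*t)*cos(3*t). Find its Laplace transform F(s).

F(s) = 2*(s + 5)*(s^2 + 10*s - 2)/(s^2 + 10*s + 34)^3

L{cos(3t)} = s/(s^2 + 9).
Multiplying by e^(-5t) shifts s → s + 5, so L{e^(-5*t)*cos(3*t)} = (s + 5)/((s + 5)^2 + 9).
Then apply L{t^2·g(t)} = (-1)^2 d^2/ds^2[G(s)] with G(s) = (s + 5)/((s + 5)^2 + 9):
differentiating 2 times and applying the sign gives 2*(s + 5)*(s^2 + 10*s - 2)/(s^2 + 10*s + 34)^3.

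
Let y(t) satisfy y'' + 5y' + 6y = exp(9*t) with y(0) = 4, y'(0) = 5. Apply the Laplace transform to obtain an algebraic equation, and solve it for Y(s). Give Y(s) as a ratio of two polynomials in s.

Y(s) = (4*s^2 - 11*s - 224)/(s^3 - 4*s^2 - 39*s - 54)

Transform both sides with L{·}.
Using L{y''} = s^2 Y - s·y(0) - y'(0) and L{y'} = sY - y(0), with y(0) = 4, y'(0) = 5, the left side becomes (s^2 + 5*s + 6)Y - (4*s + 25).
The right side is L{exp(9*t)} = 1/(s - 9).
So (s^2 + 5*s + 6)Y = 1/(s - 9) + (4*s + 25).
Solve for Y(s) and write it as one ratio of polynomials.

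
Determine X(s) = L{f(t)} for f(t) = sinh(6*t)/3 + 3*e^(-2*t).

By linearity of the Laplace transform, transform each term separately.
(1/3)·[L{sinh(6t)} = 6/(s^2 - 36)]; (3)·[L{e^(-2t)} = 1/(s + 2)].

X(s) = 2/(s^2 - 36) + 3/(s + 2)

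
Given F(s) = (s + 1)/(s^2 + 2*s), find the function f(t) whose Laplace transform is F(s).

Rewrite the denominator: s^2 + 2*s = (s + 1)^2 - 1.
The form in (s + 1) signals a first-shifting-theorem factor e^(-t).
Since L{cosh(t)} = s/(s^2 - 1), the inverse is e^(-t)*cosh(t).

f(t) = exp(-t)*cosh(t)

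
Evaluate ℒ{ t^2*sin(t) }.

L{sin(t)} = 1/(s^2 + 1).
Then apply L{t^2·g(t)} = (-1)^2 d^2/ds^2[H(s)] with H(s) = 1/(s^2 + 1):
differentiating 2 times and applying the sign gives 2*(3*s^2 - 1)/(s^2 + 1)^3.

2*(3*s^2 - 1)/(s^2 + 1)^3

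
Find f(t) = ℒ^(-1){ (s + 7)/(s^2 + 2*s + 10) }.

Complete the square in the denominator: s^2 + 2*s + 10 = (s + 1)^2 + 3^2.
Split the numerator to match: s + 7 = 1·(s + 1) + 2·3.
Invert each term: 1·(s + 1)/((s + 1)^2 + 9) ↔ e^(-t)cos(3t); 2·3/((s + 1)^2 + 9) ↔ 2e^(-t)sin(3t).

f(t) = 2*exp(-t)*sin(3*t) + exp(-t)*cos(3*t)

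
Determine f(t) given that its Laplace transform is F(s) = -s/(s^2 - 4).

f(t) = -cosh(2*t)

Since L{cosh(2t)} = s/(s^2 - 4), the inverse is cosh(2*t), scaled by -1.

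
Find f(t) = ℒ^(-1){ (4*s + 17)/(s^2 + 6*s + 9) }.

Factor the denominator: s^2 + 6*s + 9 = (s + 3)^2.
Partial fraction decomposition gives [4/(s + 3)] + [5/(s + 3)^2].
Invert each term: 4/(s + 3) ↔ 4e^(-3t); 5/(s + 3)^2 ↔ 5t·e^(-3t).

f(t) = 5*t*exp(-3*t) + 4*exp(-3*t)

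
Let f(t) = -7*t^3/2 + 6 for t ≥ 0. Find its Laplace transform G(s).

G(s) = 6/s - 21/s^4

By linearity of the Laplace transform, transform each term separately.
L{6} = 6/s; (-7/2)·[L{t^3} = 3!/s^4 = 6/s^4].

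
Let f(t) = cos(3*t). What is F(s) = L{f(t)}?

L{cos(3t)} = s/(s^2 + 9).

F(s) = s/(s^2 + 9)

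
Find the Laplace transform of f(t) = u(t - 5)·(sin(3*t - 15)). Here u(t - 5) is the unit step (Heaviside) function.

3*exp(-5*s)/(s^2 + 9)

By the second shifting theorem, L{u(t - c)·g(t - c)} = e^(-cs)·G(s) with c = 5 and G(s) = L{g(t)}.
L{sin(3t)} = 3/(s^2 + 9).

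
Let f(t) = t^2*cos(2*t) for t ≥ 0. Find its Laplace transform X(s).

X(s) = 2*s*(s^2 - 12)/(s^2 + 4)^3

L{cos(2t)} = s/(s^2 + 4).
Then apply L{t^2·g(t)} = (-1)^2 d^2/ds^2[G(s)] with G(s) = s/(s^2 + 4):
differentiating 2 times and applying the sign gives 2*s*(s^2 - 12)/(s^2 + 4)^3.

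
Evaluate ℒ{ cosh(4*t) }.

s/(s^2 - 16)

L{cosh(4t)} = s/(s^2 - 16).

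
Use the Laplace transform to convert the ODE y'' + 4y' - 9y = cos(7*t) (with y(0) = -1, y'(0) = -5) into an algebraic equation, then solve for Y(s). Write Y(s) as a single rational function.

Y(s) = (-s^3 - 9*s^2 - 48*s - 441)/(s^4 + 4*s^3 + 40*s^2 + 196*s - 441)

Transform both sides with L{·}.
With L{y''} = s^2 Y - s·y(0) - y'(0) and L{y'} = sY - y(0), with y(0) = -1, y'(0) = -5: the LHS transforms to (s^2 + 4*s - 9)Y - (-s - 9).
The right side is L{cos(7*t)} = s/(s^2 + 49).
So (s^2 + 4*s - 9)Y = s/(s^2 + 49) + (-s - 9).
Divide through and combine into a single rational function.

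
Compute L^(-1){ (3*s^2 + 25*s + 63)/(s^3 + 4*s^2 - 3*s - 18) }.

Factor the denominator: s^3 + 4*s^2 - 3*s - 18 = (s - 2)*(s + 3)^2.
Partial fraction decomposition gives [-2/(s + 3)] + [-3/(s + 3)^2] + [5/(s - 2)].
Invert each term: -2/(s + 3) ↔ -2e^(-3t); -3/(s + 3)^2 ↔ -3t·e^(-3t); 5/(s - 2) ↔ 5e^(2t).

-3*t*exp(-3*t) + 5*exp(2*t) - 2*exp(-3*t)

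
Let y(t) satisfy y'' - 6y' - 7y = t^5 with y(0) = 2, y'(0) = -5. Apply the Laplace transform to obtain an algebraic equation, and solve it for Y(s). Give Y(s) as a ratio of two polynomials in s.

Laplace-transform each side.
The derivative rules (L{y''} = s^2 Y - s·y(0) - y'(0) and L{y'} = sY - y(0), with y(0) = 2, y'(0) = -5) turn the left side into (s^2 - 6*s - 7)Y - (2*s - 17).
The right side is L{t^5} = 120/s^6.
So (s^2 - 6*s - 7)Y = 120/s^6 + (2*s - 17).
Isolate Y and clear denominators.

Y(s) = (2*s^7 - 17*s^6 + 120)/(s^8 - 6*s^7 - 7*s^6)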